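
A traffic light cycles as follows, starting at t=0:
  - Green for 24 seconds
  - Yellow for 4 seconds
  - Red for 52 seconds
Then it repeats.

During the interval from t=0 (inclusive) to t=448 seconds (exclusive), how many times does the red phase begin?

Cycle = 24+4+52 = 80s
red phase starts at t = k*80 + 28 for k=0,1,2,...
Need k*80+28 < 448 → k < 5.250
k ∈ {0, ..., 5} → 6 starts

Answer: 6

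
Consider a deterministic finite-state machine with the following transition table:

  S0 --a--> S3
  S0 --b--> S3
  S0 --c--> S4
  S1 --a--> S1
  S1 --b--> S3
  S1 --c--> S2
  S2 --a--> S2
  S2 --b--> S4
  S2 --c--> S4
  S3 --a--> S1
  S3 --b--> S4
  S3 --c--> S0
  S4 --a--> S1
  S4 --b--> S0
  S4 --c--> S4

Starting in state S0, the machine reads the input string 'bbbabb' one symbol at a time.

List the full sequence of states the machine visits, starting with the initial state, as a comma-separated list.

Start: S0
  read 'b': S0 --b--> S3
  read 'b': S3 --b--> S4
  read 'b': S4 --b--> S0
  read 'a': S0 --a--> S3
  read 'b': S3 --b--> S4
  read 'b': S4 --b--> S0

Answer: S0, S3, S4, S0, S3, S4, S0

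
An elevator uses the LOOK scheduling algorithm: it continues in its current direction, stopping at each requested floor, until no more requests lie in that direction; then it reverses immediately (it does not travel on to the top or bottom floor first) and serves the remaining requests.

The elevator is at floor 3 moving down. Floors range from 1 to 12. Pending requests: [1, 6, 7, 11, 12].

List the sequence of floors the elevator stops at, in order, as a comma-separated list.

Current: 3, moving DOWN
Serve below first (descending): [1]
Then reverse, serve above (ascending): [6, 7, 11, 12]

Answer: 1, 6, 7, 11, 12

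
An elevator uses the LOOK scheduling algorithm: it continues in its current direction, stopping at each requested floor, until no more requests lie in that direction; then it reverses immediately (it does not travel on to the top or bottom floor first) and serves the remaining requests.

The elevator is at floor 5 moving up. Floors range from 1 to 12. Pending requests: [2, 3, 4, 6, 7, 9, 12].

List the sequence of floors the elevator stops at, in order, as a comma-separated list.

Current: 5, moving UP
Serve above first (ascending): [6, 7, 9, 12]
Then reverse, serve below (descending): [4, 3, 2]

Answer: 6, 7, 9, 12, 4, 3, 2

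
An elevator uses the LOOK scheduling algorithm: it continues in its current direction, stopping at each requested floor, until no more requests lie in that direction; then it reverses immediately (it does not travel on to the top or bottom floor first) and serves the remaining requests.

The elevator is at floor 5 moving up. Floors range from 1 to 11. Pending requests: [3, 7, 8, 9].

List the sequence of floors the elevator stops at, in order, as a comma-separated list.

Current: 5, moving UP
Serve above first (ascending): [7, 8, 9]
Then reverse, serve below (descending): [3]

Answer: 7, 8, 9, 3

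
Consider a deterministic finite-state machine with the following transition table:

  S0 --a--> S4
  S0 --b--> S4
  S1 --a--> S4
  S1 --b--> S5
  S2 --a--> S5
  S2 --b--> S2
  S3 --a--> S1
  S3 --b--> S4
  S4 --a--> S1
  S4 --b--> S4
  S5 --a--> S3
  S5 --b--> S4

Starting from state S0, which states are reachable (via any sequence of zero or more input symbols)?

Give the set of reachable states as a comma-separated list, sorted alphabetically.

BFS from S0:
  visit S0: S0--a-->S4 (new), S0--b-->S4 (seen)
  visit S4: S4--a-->S1 (new), S4--b-->S4 (seen)
  visit S1: S1--a-->S4 (seen), S1--b-->S5 (new)
  visit S5: S5--a-->S3 (new), S5--b-->S4 (seen)
  visit S3: S3--a-->S1 (seen), S3--b-->S4 (seen)

Answer: S0, S1, S3, S4, S5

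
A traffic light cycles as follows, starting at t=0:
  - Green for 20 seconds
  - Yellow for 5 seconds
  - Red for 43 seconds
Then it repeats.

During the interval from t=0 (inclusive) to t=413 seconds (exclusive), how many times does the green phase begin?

Answer: 7

Derivation:
Cycle = 20+5+43 = 68s
green phase starts at t = k*68 + 0 for k=0,1,2,...
Need k*68+0 < 413 → k < 6.074
k ∈ {0, ..., 6} → 7 starts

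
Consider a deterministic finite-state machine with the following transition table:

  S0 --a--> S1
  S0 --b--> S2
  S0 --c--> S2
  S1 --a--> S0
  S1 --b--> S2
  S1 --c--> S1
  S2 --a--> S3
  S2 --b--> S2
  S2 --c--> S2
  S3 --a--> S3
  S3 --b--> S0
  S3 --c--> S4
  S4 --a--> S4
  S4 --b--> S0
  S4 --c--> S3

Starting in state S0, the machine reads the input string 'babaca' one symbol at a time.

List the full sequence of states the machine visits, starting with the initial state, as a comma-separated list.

Answer: S0, S2, S3, S0, S1, S1, S0

Derivation:
Start: S0
  read 'b': S0 --b--> S2
  read 'a': S2 --a--> S3
  read 'b': S3 --b--> S0
  read 'a': S0 --a--> S1
  read 'c': S1 --c--> S1
  read 'a': S1 --a--> S0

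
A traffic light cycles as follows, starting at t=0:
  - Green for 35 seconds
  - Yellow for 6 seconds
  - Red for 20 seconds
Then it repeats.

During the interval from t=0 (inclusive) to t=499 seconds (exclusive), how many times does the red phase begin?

Answer: 8

Derivation:
Cycle = 35+6+20 = 61s
red phase starts at t = k*61 + 41 for k=0,1,2,...
Need k*61+41 < 499 → k < 7.508
k ∈ {0, ..., 7} → 8 starts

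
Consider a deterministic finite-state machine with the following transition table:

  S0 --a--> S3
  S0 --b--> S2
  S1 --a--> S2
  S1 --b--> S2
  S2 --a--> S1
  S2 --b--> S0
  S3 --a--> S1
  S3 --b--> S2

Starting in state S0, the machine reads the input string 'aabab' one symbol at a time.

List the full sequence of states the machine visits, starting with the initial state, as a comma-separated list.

Start: S0
  read 'a': S0 --a--> S3
  read 'a': S3 --a--> S1
  read 'b': S1 --b--> S2
  read 'a': S2 --a--> S1
  read 'b': S1 --b--> S2

Answer: S0, S3, S1, S2, S1, S2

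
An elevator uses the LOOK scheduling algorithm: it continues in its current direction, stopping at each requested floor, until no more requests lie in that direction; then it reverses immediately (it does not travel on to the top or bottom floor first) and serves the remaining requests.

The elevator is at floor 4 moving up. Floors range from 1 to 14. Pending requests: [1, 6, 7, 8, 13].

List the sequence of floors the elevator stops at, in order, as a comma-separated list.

Current: 4, moving UP
Serve above first (ascending): [6, 7, 8, 13]
Then reverse, serve below (descending): [1]

Answer: 6, 7, 8, 13, 1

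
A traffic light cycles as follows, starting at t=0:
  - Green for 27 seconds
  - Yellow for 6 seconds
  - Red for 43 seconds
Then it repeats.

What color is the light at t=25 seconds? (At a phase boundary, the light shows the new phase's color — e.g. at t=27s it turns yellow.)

Answer: green

Derivation:
Cycle length = 27 + 6 + 43 = 76s
t = 25, phase_t = 25 mod 76 = 25
25 < 27 (green end) → GREEN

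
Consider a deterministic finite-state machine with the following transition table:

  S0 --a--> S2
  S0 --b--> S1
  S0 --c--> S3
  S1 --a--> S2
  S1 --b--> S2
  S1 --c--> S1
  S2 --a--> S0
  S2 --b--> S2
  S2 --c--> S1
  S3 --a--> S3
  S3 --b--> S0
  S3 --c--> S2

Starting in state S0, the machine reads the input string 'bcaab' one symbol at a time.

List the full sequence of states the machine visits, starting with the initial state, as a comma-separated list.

Start: S0
  read 'b': S0 --b--> S1
  read 'c': S1 --c--> S1
  read 'a': S1 --a--> S2
  read 'a': S2 --a--> S0
  read 'b': S0 --b--> S1

Answer: S0, S1, S1, S2, S0, S1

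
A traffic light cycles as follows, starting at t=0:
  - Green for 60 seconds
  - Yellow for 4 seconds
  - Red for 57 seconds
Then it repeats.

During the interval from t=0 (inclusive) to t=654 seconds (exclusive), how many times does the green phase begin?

Cycle = 60+4+57 = 121s
green phase starts at t = k*121 + 0 for k=0,1,2,...
Need k*121+0 < 654 → k < 5.405
k ∈ {0, ..., 5} → 6 starts

Answer: 6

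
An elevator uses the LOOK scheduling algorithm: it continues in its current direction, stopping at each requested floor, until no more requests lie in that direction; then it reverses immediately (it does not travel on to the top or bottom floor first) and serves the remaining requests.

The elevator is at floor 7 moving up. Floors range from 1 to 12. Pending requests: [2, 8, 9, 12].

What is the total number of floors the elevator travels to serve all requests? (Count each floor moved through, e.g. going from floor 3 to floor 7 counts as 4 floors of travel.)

Start at floor 7 moving up, LOOK stop order: [8, 9, 12, 2]
  7 → 8: |8-7| = 1, total = 1
  8 → 9: |9-8| = 1, total = 2
  9 → 12: |12-9| = 3, total = 5
  12 → 2: |2-12| = 10, total = 15

Answer: 15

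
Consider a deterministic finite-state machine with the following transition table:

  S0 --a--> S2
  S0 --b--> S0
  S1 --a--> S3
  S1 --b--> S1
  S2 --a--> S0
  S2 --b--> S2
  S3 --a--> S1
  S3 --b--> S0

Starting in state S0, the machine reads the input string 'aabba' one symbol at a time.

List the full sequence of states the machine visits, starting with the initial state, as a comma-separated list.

Answer: S0, S2, S0, S0, S0, S2

Derivation:
Start: S0
  read 'a': S0 --a--> S2
  read 'a': S2 --a--> S0
  read 'b': S0 --b--> S0
  read 'b': S0 --b--> S0
  read 'a': S0 --a--> S2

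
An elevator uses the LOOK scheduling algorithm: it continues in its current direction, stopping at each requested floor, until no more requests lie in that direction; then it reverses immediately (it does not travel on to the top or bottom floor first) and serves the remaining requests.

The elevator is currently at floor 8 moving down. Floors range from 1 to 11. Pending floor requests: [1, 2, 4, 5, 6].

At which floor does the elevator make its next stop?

Current floor: 8, direction: down
Requests above: []
Requests below: [1, 2, 4, 5, 6]
Moving down and requests lie below → nearest below is max([1, 2, 4, 5, 6]) = 6

Answer: 6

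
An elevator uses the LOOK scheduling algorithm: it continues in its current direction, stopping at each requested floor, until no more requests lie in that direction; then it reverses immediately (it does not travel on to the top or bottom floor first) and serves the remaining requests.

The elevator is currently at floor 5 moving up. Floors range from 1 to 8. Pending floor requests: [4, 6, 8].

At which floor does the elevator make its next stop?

Answer: 6

Derivation:
Current floor: 5, direction: up
Requests above: [6, 8]
Requests below: [4]
Moving up and requests lie above → nearest above is min([6, 8]) = 6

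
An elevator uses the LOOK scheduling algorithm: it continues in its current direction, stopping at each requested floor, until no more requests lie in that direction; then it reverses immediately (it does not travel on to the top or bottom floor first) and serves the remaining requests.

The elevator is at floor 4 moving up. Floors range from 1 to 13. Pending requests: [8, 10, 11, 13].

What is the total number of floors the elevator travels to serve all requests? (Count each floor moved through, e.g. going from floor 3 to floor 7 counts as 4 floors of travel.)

Answer: 9

Derivation:
Start at floor 4 moving up, LOOK stop order: [8, 10, 11, 13]
  4 → 8: |8-4| = 4, total = 4
  8 → 10: |10-8| = 2, total = 6
  10 → 11: |11-10| = 1, total = 7
  11 → 13: |13-11| = 2, total = 9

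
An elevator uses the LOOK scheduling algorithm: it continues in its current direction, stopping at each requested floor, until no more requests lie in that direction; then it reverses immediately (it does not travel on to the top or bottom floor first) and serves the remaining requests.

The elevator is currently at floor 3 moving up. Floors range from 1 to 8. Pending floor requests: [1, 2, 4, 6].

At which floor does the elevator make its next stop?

Answer: 4

Derivation:
Current floor: 3, direction: up
Requests above: [4, 6]
Requests below: [1, 2]
Moving up and requests lie above → nearest above is min([4, 6]) = 4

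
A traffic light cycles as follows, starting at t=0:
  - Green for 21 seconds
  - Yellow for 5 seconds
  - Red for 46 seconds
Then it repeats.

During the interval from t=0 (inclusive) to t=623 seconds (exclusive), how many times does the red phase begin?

Cycle = 21+5+46 = 72s
red phase starts at t = k*72 + 26 for k=0,1,2,...
Need k*72+26 < 623 → k < 8.292
k ∈ {0, ..., 8} → 9 starts

Answer: 9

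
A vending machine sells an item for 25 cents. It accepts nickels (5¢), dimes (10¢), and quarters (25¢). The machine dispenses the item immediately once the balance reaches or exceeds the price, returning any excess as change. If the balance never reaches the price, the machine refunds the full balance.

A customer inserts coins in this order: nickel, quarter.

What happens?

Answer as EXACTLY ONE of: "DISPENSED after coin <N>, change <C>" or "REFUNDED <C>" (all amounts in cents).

Price: 25¢
Coin 1 (nickel, 5¢): balance = 5¢
Coin 2 (quarter, 25¢): balance = 30¢
  → balance >= price → DISPENSE, change = 30 - 25 = 5¢

Answer: DISPENSED after coin 2, change 5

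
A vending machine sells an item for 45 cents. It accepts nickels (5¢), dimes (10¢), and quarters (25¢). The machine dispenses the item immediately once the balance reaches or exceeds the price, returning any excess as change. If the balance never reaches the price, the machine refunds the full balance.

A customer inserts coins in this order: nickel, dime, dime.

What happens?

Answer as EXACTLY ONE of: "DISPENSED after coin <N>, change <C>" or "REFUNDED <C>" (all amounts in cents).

Answer: REFUNDED 25

Derivation:
Price: 45¢
Coin 1 (nickel, 5¢): balance = 5¢
Coin 2 (dime, 10¢): balance = 15¢
Coin 3 (dime, 10¢): balance = 25¢
All coins inserted, balance 25¢ < price 45¢ → REFUND 25¢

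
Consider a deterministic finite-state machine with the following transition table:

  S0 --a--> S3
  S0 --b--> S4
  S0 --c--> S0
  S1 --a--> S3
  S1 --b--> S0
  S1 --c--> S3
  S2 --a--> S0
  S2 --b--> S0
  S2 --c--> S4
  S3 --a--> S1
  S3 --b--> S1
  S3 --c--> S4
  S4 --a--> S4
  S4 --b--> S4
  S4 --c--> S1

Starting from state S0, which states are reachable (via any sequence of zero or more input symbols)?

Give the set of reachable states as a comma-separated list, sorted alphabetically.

BFS from S0:
  visit S0: S0--a-->S3 (new), S0--b-->S4 (new), S0--c-->S0 (seen)
  visit S3: S3--a-->S1 (new), S3--b-->S1 (seen), S3--c-->S4 (seen)
  visit S4: S4--a-->S4 (seen), S4--b-->S4 (seen), S4--c-->S1 (seen)
  visit S1: S1--a-->S3 (seen), S1--b-->S0 (seen), S1--c-->S3 (seen)

Answer: S0, S1, S3, S4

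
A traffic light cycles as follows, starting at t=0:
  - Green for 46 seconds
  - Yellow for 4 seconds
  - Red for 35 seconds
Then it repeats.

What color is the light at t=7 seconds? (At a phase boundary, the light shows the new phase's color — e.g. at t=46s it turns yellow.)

Cycle length = 46 + 4 + 35 = 85s
t = 7, phase_t = 7 mod 85 = 7
7 < 46 (green end) → GREEN

Answer: green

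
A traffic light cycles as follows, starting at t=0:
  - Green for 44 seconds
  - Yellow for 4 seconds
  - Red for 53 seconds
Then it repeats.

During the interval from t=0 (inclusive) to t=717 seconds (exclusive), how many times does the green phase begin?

Cycle = 44+4+53 = 101s
green phase starts at t = k*101 + 0 for k=0,1,2,...
Need k*101+0 < 717 → k < 7.099
k ∈ {0, ..., 7} → 8 starts

Answer: 8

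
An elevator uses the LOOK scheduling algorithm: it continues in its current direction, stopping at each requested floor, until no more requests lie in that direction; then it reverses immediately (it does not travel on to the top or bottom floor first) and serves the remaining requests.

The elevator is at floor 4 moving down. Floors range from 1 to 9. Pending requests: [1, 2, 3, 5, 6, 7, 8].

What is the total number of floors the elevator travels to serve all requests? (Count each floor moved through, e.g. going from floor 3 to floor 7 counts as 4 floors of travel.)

Start at floor 4 moving down, LOOK stop order: [3, 2, 1, 5, 6, 7, 8]
  4 → 3: |3-4| = 1, total = 1
  3 → 2: |2-3| = 1, total = 2
  2 → 1: |1-2| = 1, total = 3
  1 → 5: |5-1| = 4, total = 7
  5 → 6: |6-5| = 1, total = 8
  6 → 7: |7-6| = 1, total = 9
  7 → 8: |8-7| = 1, total = 10

Answer: 10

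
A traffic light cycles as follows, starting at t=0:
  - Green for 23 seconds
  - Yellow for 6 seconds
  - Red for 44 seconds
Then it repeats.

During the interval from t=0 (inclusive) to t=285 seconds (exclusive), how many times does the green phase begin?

Answer: 4

Derivation:
Cycle = 23+6+44 = 73s
green phase starts at t = k*73 + 0 for k=0,1,2,...
Need k*73+0 < 285 → k < 3.904
k ∈ {0, ..., 3} → 4 starts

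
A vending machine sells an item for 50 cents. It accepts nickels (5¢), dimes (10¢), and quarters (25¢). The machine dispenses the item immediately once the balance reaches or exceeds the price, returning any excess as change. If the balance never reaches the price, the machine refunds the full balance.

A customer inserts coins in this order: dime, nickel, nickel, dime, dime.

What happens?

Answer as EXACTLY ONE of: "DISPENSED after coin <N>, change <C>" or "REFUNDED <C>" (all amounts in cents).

Answer: REFUNDED 40

Derivation:
Price: 50¢
Coin 1 (dime, 10¢): balance = 10¢
Coin 2 (nickel, 5¢): balance = 15¢
Coin 3 (nickel, 5¢): balance = 20¢
Coin 4 (dime, 10¢): balance = 30¢
Coin 5 (dime, 10¢): balance = 40¢
All coins inserted, balance 40¢ < price 50¢ → REFUND 40¢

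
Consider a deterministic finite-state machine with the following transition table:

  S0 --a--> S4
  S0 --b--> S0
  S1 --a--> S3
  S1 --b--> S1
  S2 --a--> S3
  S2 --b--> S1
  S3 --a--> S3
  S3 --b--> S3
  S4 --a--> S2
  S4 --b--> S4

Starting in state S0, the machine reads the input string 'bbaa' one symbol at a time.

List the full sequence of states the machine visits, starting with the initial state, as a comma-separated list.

Start: S0
  read 'b': S0 --b--> S0
  read 'b': S0 --b--> S0
  read 'a': S0 --a--> S4
  read 'a': S4 --a--> S2

Answer: S0, S0, S0, S4, S2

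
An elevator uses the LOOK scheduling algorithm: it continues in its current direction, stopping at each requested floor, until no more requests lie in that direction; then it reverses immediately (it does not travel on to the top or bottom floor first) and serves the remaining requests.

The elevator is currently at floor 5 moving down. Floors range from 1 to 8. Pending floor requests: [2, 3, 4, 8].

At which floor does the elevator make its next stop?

Current floor: 5, direction: down
Requests above: [8]
Requests below: [2, 3, 4]
Moving down and requests lie below → nearest below is max([2, 3, 4]) = 4

Answer: 4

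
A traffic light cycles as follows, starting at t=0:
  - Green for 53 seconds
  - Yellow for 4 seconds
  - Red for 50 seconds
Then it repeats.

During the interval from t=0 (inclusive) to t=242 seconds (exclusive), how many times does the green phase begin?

Answer: 3

Derivation:
Cycle = 53+4+50 = 107s
green phase starts at t = k*107 + 0 for k=0,1,2,...
Need k*107+0 < 242 → k < 2.262
k ∈ {0, ..., 2} → 3 starts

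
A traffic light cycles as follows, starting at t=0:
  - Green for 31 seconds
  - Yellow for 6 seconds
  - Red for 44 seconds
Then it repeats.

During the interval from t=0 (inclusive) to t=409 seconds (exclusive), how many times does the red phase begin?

Answer: 5

Derivation:
Cycle = 31+6+44 = 81s
red phase starts at t = k*81 + 37 for k=0,1,2,...
Need k*81+37 < 409 → k < 4.593
k ∈ {0, ..., 4} → 5 starts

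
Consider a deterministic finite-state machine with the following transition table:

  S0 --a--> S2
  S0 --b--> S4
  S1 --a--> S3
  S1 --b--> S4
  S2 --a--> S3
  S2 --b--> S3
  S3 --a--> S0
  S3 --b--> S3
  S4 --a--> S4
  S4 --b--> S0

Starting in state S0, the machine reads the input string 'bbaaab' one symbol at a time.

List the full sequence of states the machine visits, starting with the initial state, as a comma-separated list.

Start: S0
  read 'b': S0 --b--> S4
  read 'b': S4 --b--> S0
  read 'a': S0 --a--> S2
  read 'a': S2 --a--> S3
  read 'a': S3 --a--> S0
  read 'b': S0 --b--> S4

Answer: S0, S4, S0, S2, S3, S0, S4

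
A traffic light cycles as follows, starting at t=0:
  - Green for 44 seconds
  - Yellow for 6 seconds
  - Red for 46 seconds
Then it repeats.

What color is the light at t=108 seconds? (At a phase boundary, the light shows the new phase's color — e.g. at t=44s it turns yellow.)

Answer: green

Derivation:
Cycle length = 44 + 6 + 46 = 96s
t = 108, phase_t = 108 mod 96 = 12
12 < 44 (green end) → GREEN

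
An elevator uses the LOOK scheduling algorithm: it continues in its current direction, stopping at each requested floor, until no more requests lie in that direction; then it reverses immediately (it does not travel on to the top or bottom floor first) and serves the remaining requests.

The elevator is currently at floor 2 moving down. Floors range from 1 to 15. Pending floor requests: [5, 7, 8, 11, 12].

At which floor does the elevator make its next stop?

Answer: 5

Derivation:
Current floor: 2, direction: down
Requests above: [5, 7, 8, 11, 12]
Requests below: []
Moving down but no requests below → reverse; nearest above is min([5, 7, 8, 11, 12]) = 5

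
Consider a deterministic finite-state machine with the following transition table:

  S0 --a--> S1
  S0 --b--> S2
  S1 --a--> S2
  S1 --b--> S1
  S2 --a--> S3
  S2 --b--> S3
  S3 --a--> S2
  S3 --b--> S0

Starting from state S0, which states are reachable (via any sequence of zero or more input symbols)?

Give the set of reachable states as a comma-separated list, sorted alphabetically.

BFS from S0:
  visit S0: S0--a-->S1 (new), S0--b-->S2 (new)
  visit S1: S1--a-->S2 (seen), S1--b-->S1 (seen)
  visit S2: S2--a-->S3 (new), S2--b-->S3 (seen)
  visit S3: S3--a-->S2 (seen), S3--b-->S0 (seen)

Answer: S0, S1, S2, S3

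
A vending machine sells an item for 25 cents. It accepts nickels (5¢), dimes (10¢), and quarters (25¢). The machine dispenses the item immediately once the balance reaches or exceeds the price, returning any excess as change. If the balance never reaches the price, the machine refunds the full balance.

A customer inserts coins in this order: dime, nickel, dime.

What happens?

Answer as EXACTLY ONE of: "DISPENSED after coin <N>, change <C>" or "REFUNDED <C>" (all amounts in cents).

Answer: DISPENSED after coin 3, change 0

Derivation:
Price: 25¢
Coin 1 (dime, 10¢): balance = 10¢
Coin 2 (nickel, 5¢): balance = 15¢
Coin 3 (dime, 10¢): balance = 25¢
  → balance >= price → DISPENSE, change = 25 - 25 = 0¢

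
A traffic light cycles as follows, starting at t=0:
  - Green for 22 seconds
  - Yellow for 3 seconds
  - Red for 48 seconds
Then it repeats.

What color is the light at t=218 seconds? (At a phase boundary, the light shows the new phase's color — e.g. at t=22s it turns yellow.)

Answer: red

Derivation:
Cycle length = 22 + 3 + 48 = 73s
t = 218, phase_t = 218 mod 73 = 72
72 >= 25 → RED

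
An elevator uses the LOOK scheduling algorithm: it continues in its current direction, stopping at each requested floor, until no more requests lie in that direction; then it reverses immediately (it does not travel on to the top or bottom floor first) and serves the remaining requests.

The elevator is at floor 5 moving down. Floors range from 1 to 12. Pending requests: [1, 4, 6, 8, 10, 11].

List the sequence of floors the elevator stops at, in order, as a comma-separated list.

Current: 5, moving DOWN
Serve below first (descending): [4, 1]
Then reverse, serve above (ascending): [6, 8, 10, 11]

Answer: 4, 1, 6, 8, 10, 11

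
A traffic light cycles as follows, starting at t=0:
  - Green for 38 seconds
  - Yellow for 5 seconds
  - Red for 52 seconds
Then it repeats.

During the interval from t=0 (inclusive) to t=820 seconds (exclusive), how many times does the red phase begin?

Cycle = 38+5+52 = 95s
red phase starts at t = k*95 + 43 for k=0,1,2,...
Need k*95+43 < 820 → k < 8.179
k ∈ {0, ..., 8} → 9 starts

Answer: 9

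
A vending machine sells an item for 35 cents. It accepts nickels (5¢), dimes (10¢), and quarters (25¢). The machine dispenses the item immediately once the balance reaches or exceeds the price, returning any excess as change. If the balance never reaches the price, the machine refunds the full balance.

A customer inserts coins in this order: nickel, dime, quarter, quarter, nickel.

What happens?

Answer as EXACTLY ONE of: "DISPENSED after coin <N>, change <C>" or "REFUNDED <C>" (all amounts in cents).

Answer: DISPENSED after coin 3, change 5

Derivation:
Price: 35¢
Coin 1 (nickel, 5¢): balance = 5¢
Coin 2 (dime, 10¢): balance = 15¢
Coin 3 (quarter, 25¢): balance = 40¢
  → balance >= price → DISPENSE, change = 40 - 35 = 5¢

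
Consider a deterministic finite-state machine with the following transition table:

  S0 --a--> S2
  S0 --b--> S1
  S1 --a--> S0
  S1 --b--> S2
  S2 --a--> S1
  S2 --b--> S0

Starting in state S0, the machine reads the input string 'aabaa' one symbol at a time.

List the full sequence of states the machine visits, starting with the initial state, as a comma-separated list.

Answer: S0, S2, S1, S2, S1, S0

Derivation:
Start: S0
  read 'a': S0 --a--> S2
  read 'a': S2 --a--> S1
  read 'b': S1 --b--> S2
  read 'a': S2 --a--> S1
  read 'a': S1 --a--> S0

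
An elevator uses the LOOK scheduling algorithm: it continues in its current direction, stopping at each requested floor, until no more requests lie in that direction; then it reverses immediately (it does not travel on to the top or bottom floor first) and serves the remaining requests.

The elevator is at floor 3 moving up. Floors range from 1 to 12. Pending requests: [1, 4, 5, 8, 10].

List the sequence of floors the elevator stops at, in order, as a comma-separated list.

Current: 3, moving UP
Serve above first (ascending): [4, 5, 8, 10]
Then reverse, serve below (descending): [1]

Answer: 4, 5, 8, 10, 1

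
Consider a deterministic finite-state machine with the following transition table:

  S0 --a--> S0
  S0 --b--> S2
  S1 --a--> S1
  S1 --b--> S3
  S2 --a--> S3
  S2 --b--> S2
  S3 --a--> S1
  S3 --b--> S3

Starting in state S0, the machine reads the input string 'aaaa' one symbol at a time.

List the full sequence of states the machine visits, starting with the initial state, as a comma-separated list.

Start: S0
  read 'a': S0 --a--> S0
  read 'a': S0 --a--> S0
  read 'a': S0 --a--> S0
  read 'a': S0 --a--> S0

Answer: S0, S0, S0, S0, S0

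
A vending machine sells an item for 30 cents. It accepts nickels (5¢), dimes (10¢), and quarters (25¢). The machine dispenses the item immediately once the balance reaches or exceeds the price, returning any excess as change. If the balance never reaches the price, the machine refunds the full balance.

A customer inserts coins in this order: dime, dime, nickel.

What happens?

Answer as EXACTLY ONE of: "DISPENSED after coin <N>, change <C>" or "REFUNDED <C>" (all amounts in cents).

Price: 30¢
Coin 1 (dime, 10¢): balance = 10¢
Coin 2 (dime, 10¢): balance = 20¢
Coin 3 (nickel, 5¢): balance = 25¢
All coins inserted, balance 25¢ < price 30¢ → REFUND 25¢

Answer: REFUNDED 25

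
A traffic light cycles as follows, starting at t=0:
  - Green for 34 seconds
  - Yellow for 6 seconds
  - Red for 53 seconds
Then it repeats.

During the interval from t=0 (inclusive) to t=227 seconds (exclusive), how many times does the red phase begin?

Cycle = 34+6+53 = 93s
red phase starts at t = k*93 + 40 for k=0,1,2,...
Need k*93+40 < 227 → k < 2.011
k ∈ {0, ..., 2} → 3 starts

Answer: 3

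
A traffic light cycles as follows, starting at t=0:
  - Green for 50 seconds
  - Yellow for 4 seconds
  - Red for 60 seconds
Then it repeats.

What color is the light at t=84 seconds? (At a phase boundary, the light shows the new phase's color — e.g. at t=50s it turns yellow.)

Answer: red

Derivation:
Cycle length = 50 + 4 + 60 = 114s
t = 84, phase_t = 84 mod 114 = 84
84 >= 54 → RED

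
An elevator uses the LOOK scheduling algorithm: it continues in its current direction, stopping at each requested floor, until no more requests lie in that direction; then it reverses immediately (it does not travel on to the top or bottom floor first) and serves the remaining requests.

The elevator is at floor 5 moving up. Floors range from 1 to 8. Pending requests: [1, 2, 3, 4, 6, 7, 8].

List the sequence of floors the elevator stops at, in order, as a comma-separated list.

Current: 5, moving UP
Serve above first (ascending): [6, 7, 8]
Then reverse, serve below (descending): [4, 3, 2, 1]

Answer: 6, 7, 8, 4, 3, 2, 1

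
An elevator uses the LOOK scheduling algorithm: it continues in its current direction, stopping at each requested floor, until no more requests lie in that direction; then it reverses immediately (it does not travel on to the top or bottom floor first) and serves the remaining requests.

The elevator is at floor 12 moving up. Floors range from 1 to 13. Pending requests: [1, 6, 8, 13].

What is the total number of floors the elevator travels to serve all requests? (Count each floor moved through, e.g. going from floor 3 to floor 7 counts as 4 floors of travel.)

Start at floor 12 moving up, LOOK stop order: [13, 8, 6, 1]
  12 → 13: |13-12| = 1, total = 1
  13 → 8: |8-13| = 5, total = 6
  8 → 6: |6-8| = 2, total = 8
  6 → 1: |1-6| = 5, total = 13

Answer: 13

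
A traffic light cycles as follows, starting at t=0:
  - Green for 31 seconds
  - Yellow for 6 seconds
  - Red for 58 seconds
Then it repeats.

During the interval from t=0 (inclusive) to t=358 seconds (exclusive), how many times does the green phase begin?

Answer: 4

Derivation:
Cycle = 31+6+58 = 95s
green phase starts at t = k*95 + 0 for k=0,1,2,...
Need k*95+0 < 358 → k < 3.768
k ∈ {0, ..., 3} → 4 starts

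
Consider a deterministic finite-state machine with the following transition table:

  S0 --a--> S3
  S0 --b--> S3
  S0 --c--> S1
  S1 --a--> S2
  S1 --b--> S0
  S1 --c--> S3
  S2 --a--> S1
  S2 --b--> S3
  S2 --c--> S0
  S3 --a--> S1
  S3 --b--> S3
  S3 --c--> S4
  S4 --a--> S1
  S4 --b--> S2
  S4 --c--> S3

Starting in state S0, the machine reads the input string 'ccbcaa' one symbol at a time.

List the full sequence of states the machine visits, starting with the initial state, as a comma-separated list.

Answer: S0, S1, S3, S3, S4, S1, S2

Derivation:
Start: S0
  read 'c': S0 --c--> S1
  read 'c': S1 --c--> S3
  read 'b': S3 --b--> S3
  read 'c': S3 --c--> S4
  read 'a': S4 --a--> S1
  read 'a': S1 --a--> S2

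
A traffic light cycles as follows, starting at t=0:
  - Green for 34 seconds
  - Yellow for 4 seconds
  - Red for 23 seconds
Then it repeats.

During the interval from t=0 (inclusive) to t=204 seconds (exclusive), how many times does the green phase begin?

Answer: 4

Derivation:
Cycle = 34+4+23 = 61s
green phase starts at t = k*61 + 0 for k=0,1,2,...
Need k*61+0 < 204 → k < 3.344
k ∈ {0, ..., 3} → 4 starts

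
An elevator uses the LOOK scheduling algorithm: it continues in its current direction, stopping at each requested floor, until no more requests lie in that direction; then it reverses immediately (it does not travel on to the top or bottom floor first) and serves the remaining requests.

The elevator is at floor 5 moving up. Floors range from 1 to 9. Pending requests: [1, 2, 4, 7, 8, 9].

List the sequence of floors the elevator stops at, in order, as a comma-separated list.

Current: 5, moving UP
Serve above first (ascending): [7, 8, 9]
Then reverse, serve below (descending): [4, 2, 1]

Answer: 7, 8, 9, 4, 2, 1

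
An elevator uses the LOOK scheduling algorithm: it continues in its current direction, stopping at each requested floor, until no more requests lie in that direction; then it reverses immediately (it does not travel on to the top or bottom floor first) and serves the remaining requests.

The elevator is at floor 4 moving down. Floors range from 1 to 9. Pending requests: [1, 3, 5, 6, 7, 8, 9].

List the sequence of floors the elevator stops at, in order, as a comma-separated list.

Answer: 3, 1, 5, 6, 7, 8, 9

Derivation:
Current: 4, moving DOWN
Serve below first (descending): [3, 1]
Then reverse, serve above (ascending): [5, 6, 7, 8, 9]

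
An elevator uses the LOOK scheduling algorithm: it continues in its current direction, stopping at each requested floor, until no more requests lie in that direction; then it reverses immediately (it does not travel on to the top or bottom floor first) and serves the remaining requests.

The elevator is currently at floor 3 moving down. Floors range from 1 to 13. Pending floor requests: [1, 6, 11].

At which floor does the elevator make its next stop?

Current floor: 3, direction: down
Requests above: [6, 11]
Requests below: [1]
Moving down and requests lie below → nearest below is max([1]) = 1

Answer: 1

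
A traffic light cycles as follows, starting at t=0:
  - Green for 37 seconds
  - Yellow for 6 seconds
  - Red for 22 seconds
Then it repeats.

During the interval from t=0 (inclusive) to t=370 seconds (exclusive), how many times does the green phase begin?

Answer: 6

Derivation:
Cycle = 37+6+22 = 65s
green phase starts at t = k*65 + 0 for k=0,1,2,...
Need k*65+0 < 370 → k < 5.692
k ∈ {0, ..., 5} → 6 starts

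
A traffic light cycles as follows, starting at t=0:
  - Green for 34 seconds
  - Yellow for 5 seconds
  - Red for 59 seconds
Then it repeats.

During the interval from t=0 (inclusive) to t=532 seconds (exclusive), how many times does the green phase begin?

Cycle = 34+5+59 = 98s
green phase starts at t = k*98 + 0 for k=0,1,2,...
Need k*98+0 < 532 → k < 5.429
k ∈ {0, ..., 5} → 6 starts

Answer: 6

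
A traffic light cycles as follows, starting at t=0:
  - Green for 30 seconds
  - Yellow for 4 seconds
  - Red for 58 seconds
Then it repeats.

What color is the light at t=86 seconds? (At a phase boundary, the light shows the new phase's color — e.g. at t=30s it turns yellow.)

Answer: red

Derivation:
Cycle length = 30 + 4 + 58 = 92s
t = 86, phase_t = 86 mod 92 = 86
86 >= 34 → RED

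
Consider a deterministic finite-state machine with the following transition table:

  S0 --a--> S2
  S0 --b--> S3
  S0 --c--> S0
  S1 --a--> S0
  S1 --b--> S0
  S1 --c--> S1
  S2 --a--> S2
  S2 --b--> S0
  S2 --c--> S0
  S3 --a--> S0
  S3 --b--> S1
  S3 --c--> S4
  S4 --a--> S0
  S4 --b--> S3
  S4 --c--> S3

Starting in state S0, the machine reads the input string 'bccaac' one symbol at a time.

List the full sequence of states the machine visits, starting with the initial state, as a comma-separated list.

Answer: S0, S3, S4, S3, S0, S2, S0

Derivation:
Start: S0
  read 'b': S0 --b--> S3
  read 'c': S3 --c--> S4
  read 'c': S4 --c--> S3
  read 'a': S3 --a--> S0
  read 'a': S0 --a--> S2
  read 'c': S2 --c--> S0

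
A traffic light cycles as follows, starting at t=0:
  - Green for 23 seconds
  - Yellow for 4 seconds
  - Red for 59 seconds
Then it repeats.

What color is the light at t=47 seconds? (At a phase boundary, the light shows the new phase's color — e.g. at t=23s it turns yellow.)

Cycle length = 23 + 4 + 59 = 86s
t = 47, phase_t = 47 mod 86 = 47
47 >= 27 → RED

Answer: red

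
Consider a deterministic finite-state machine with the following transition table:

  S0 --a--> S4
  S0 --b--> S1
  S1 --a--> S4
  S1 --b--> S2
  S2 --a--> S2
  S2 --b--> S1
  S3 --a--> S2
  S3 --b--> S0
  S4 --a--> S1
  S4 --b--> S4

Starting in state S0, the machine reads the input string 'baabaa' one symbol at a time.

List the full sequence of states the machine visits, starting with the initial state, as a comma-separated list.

Start: S0
  read 'b': S0 --b--> S1
  read 'a': S1 --a--> S4
  read 'a': S4 --a--> S1
  read 'b': S1 --b--> S2
  read 'a': S2 --a--> S2
  read 'a': S2 --a--> S2

Answer: S0, S1, S4, S1, S2, S2, S2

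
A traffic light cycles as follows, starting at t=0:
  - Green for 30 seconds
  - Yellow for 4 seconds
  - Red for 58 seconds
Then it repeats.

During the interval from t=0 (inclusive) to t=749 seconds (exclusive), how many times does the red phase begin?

Cycle = 30+4+58 = 92s
red phase starts at t = k*92 + 34 for k=0,1,2,...
Need k*92+34 < 749 → k < 7.772
k ∈ {0, ..., 7} → 8 starts

Answer: 8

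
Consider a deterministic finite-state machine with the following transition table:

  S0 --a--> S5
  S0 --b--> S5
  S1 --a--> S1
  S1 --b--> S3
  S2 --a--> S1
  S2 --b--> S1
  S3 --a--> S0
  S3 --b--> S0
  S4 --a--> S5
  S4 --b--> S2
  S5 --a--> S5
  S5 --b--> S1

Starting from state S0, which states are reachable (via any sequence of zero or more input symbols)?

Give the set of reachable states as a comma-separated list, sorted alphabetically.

BFS from S0:
  visit S0: S0--a-->S5 (new), S0--b-->S5 (seen)
  visit S5: S5--a-->S5 (seen), S5--b-->S1 (new)
  visit S1: S1--a-->S1 (seen), S1--b-->S3 (new)
  visit S3: S3--a-->S0 (seen), S3--b-->S0 (seen)

Answer: S0, S1, S3, S5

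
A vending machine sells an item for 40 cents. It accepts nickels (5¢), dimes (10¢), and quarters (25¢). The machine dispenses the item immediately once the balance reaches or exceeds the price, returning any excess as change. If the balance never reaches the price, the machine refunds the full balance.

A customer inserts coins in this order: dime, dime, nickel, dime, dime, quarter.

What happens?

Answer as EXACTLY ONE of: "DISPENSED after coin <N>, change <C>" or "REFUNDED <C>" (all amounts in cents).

Price: 40¢
Coin 1 (dime, 10¢): balance = 10¢
Coin 2 (dime, 10¢): balance = 20¢
Coin 3 (nickel, 5¢): balance = 25¢
Coin 4 (dime, 10¢): balance = 35¢
Coin 5 (dime, 10¢): balance = 45¢
  → balance >= price → DISPENSE, change = 45 - 40 = 5¢

Answer: DISPENSED after coin 5, change 5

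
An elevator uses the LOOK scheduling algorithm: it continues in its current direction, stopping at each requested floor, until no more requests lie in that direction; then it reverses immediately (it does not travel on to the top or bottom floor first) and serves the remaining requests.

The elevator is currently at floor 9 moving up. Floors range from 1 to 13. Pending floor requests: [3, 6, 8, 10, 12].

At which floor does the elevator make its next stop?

Current floor: 9, direction: up
Requests above: [10, 12]
Requests below: [3, 6, 8]
Moving up and requests lie above → nearest above is min([10, 12]) = 10

Answer: 10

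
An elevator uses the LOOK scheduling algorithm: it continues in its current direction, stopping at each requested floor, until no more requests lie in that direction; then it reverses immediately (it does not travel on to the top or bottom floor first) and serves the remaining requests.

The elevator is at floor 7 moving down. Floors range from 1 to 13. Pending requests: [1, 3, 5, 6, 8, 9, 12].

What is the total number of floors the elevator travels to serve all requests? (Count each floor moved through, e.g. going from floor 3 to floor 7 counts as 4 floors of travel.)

Start at floor 7 moving down, LOOK stop order: [6, 5, 3, 1, 8, 9, 12]
  7 → 6: |6-7| = 1, total = 1
  6 → 5: |5-6| = 1, total = 2
  5 → 3: |3-5| = 2, total = 4
  3 → 1: |1-3| = 2, total = 6
  1 → 8: |8-1| = 7, total = 13
  8 → 9: |9-8| = 1, total = 14
  9 → 12: |12-9| = 3, total = 17

Answer: 17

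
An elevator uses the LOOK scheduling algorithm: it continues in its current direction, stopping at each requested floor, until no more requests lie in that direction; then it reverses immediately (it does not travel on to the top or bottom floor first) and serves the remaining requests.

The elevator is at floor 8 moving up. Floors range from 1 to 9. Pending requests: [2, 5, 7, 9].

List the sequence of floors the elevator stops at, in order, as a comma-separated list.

Current: 8, moving UP
Serve above first (ascending): [9]
Then reverse, serve below (descending): [7, 5, 2]

Answer: 9, 7, 5, 2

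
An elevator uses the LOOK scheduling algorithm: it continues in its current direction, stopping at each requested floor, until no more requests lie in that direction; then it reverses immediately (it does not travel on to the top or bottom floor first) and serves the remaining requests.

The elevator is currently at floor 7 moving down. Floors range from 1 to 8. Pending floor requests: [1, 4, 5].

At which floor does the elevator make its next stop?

Answer: 5

Derivation:
Current floor: 7, direction: down
Requests above: []
Requests below: [1, 4, 5]
Moving down and requests lie below → nearest below is max([1, 4, 5]) = 5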